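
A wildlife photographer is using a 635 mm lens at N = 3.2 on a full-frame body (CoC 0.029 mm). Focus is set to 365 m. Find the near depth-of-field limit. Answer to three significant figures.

337 m

Hyperfocal distance H = f²/(N·c) + f = 635²/(3.2 × 0.029) + 635 = 403225/0.0928 + 635 ≈ 4345732.0 mm ≈ 4346 m.
Near limit Dn = s·(H − f)/(H + s − 2f) = 365000 × (4345732.0 − 635) / (4345732.0 + 365000 − 2 × 635) = 365000 × 4345097.0 / 4709462.0 ≈ 336760 mm ≈ 337 m.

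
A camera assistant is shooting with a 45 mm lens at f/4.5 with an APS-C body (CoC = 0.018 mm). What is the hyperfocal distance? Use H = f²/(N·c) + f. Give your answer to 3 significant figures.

Hyperfocal distance H = f²/(N·c) + f = 45²/(4.5 × 0.018) + 45 = 2025/0.081 + 45 ≈ 25045.0 mm ≈ 25.0 m.

25.0 m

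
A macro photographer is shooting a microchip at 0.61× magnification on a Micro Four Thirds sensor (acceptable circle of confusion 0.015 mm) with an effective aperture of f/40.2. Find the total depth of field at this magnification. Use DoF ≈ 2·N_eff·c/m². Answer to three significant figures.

At magnification m, DoF ≈ 2·N_eff·c/m² = 2 × 40.2 × 0.015 / 0.61² = 1.206 / 0.3721 ≈ 3.24 mm.

3.24 mm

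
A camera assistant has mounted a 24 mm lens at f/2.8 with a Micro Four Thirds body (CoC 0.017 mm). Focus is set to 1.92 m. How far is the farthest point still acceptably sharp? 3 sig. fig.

2.28 m

Hyperfocal distance H = f²/(N·c) + f = 24²/(2.8 × 0.017) + 24 = 576/0.0476 + 24 ≈ 12124.8 mm ≈ 12.12 m.
Far limit Df = s·(H − f)/(H − s) = 1920 × (12124.8 − 24) / (12124.8 − 1920) = 1920 × 12100.8 / 10204.8 ≈ 2276.7 mm ≈ 2.28 m.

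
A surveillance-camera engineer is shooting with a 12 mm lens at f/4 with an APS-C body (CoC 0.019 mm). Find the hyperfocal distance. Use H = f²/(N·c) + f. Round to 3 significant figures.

Hyperfocal distance H = f²/(N·c) + f = 12²/(4 × 0.019) + 12 = 144/0.076 + 12 ≈ 1906.7 mm ≈ 1.91 m.

1.91 m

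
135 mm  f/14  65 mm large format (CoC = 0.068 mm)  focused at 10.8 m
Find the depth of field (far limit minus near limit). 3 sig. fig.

17.4 m

Hyperfocal distance H = f²/(N·c) + f = 135²/(14 × 0.068) + 135 = 18225/0.952 + 135 ≈ 19278.9 mm ≈ 19.28 m.
Near limit Dn = s·(H − f)/(H + s − 2f) = 10800 × (19278.9 − 135) / (19278.9 + 10800 − 2 × 135) = 10800 × 19143.9 / 29808.9 ≈ 6936 mm.
Far limit Df = s·(H − f)/(H − s) = 10800 × (19278.9 − 135) / (19278.9 − 10800) = 10800 × 19143.9 / 8478.9 ≈ 24385 mm.
Depth of field = Df − Dn = 24385 − 6936 ≈ 17449 mm ≈ 17.4 m.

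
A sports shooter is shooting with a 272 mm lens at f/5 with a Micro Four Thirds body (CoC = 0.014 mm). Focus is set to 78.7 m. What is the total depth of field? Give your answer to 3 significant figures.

11.7 m

Hyperfocal distance H = f²/(N·c) + f = 272²/(5 × 0.014) + 272 = 73984/0.07 + 272 ≈ 1057186.3 mm ≈ 1057 m.
Near limit Dn = s·(H − f)/(H + s − 2f) = 78700 × (1057186.3 − 272) / (1057186.3 + 78700 − 2 × 272) = 78700 × 1056914.3 / 1135342.3 ≈ 73264 mm.
Far limit Df = s·(H − f)/(H − s) = 78700 × (1057186.3 − 272) / (1057186.3 − 78700) = 78700 × 1056914.3 / 978486.3 ≈ 85008 mm.
Depth of field = Df − Dn = 85008 − 73264 ≈ 11744 mm ≈ 11.7 m.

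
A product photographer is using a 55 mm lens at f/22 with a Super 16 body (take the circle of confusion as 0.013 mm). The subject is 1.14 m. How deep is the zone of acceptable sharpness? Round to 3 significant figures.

Hyperfocal distance H = f²/(N·c) + f = 55²/(22 × 0.013) + 55 = 3025/0.286 + 55 ≈ 10631.9 mm ≈ 10.63 m.
Near limit Dn = s·(H − f)/(H + s − 2f) = 1140 × (10631.9 − 55) / (10631.9 + 1140 − 2 × 55) = 1140 × 10576.9 / 11661.9 ≈ 1033.94 mm.
Far limit Df = s·(H − f)/(H − s) = 1140 × (10631.9 − 55) / (10631.9 − 1140) = 1140 × 10576.9 / 9491.9 ≈ 1270.31 mm.
Depth of field = Df − Dn = 1270.31 − 1033.94 ≈ 236.37 mm.

236 mm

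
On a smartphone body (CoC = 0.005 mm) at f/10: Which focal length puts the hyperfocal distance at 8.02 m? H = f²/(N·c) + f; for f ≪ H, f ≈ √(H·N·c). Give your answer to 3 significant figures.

From H = f²/(N·c) + f, with f ≪ H: f ≈ √(H·N·c) = √(8020 × 10 × 0.005) = √401.00 ≈ 20.02 mm.
The +f correction barely moves this — solving exactly, f² + N·c·f − N·c·H = 0 ⇒ f = (−N·c + √((N·c)² + 4·N·c·H))/2 = (−0.05 + √1604.0)/2 ≈ 20.000 mm, so f ≈ 20.0 mm.

20.0 mm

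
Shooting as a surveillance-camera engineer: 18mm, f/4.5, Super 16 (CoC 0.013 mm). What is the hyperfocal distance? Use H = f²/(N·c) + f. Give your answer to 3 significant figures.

Hyperfocal distance H = f²/(N·c) + f = 18²/(4.5 × 0.013) + 18 = 324/0.0585 + 18 ≈ 5556.5 mm ≈ 5.56 m.

5.56 m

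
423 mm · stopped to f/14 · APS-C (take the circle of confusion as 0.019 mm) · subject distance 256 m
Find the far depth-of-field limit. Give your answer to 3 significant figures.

413 m

Hyperfocal distance H = f²/(N·c) + f = 423²/(14 × 0.019) + 423 = 178929/0.266 + 423 ≈ 673088.4 mm ≈ 673.1 m.
Far limit Df = s·(H − f)/(H − s) = 256000 × (673088.4 − 423) / (673088.4 − 256000) = 256000 × 672665.4 / 417088.4 ≈ 412868 mm ≈ 413 m.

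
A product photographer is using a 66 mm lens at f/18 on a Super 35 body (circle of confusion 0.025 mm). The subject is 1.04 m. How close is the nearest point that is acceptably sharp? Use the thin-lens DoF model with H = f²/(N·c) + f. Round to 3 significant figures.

Hyperfocal distance H = f²/(N·c) + f = 66²/(18 × 0.025) + 66 = 4356/0.45 + 66 ≈ 9746.0 mm ≈ 9.746 m.
Near limit Dn = s·(H − f)/(H + s − 2f) = 1040 × (9746.0 − 66) / (9746.0 + 1040 − 2 × 66) = 1040 × 9680.0 / 10654.0 ≈ 944.92 mm ≈ 0.945 m.

0.945 m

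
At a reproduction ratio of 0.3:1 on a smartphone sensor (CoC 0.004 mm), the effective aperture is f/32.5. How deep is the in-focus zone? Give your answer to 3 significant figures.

2.89 mm

At magnification m, DoF ≈ 2·N_eff·c/m² = 2 × 32.5 × 0.004 / 0.3² = 0.26 / 0.09 ≈ 2.89 mm.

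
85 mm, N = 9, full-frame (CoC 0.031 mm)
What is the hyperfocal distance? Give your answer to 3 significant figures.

Hyperfocal distance H = f²/(N·c) + f = 85²/(9 × 0.031) + 85 = 7225/0.279 + 85 ≈ 25981.1 mm ≈ 26.0 m.

26.0 m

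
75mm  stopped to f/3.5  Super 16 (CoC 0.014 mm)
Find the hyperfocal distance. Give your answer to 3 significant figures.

Hyperfocal distance H = f²/(N·c) + f = 75²/(3.5 × 0.014) + 75 = 5625/0.049 + 75 ≈ 114870.9 mm ≈ 115 m.

115 m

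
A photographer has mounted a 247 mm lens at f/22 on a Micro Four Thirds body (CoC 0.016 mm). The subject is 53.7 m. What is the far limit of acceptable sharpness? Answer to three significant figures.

77.6 m

Hyperfocal distance H = f²/(N·c) + f = 247²/(22 × 0.016) + 247 = 61009/0.352 + 247 ≈ 173568.0 mm ≈ 173.6 m.
Far limit Df = s·(H − f)/(H − s) = 53700 × (173568.0 − 247) / (173568.0 − 53700) = 53700 × 173321.0 / 119868.0 ≈ 77647 mm ≈ 77.6 m.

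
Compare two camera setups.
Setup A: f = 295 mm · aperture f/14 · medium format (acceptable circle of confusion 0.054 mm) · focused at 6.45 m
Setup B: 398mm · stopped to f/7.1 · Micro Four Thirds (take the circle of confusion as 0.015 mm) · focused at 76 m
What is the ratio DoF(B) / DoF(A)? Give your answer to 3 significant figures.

11.2

Setup A: H = 295²/(14×0.054) + 295 ≈ 115407.4 mm; DoF = Df − Dn = 6814.36 − 6122.63 ≈ 691.73 mm.
Setup B: H = 398²/(7.1×0.015) + 398 ≈ 1487759.5 mm; DoF = Df − Dn = 80069.9 − 72323.8 ≈ 7746.1 mm.
Ratio = 7746.1 / 691.73 ≈ 11.2.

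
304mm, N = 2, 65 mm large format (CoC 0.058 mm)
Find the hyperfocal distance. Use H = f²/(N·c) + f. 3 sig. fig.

Hyperfocal distance H = f²/(N·c) + f = 304²/(2 × 0.058) + 304 = 92416/0.116 + 304 ≈ 796993.7 mm ≈ 797 m.

797 m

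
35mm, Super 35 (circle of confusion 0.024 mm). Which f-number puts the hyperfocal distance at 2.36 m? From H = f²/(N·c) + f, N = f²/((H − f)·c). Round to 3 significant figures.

f/22

Rearrange H = f²/(N·c) + f for N: N = f² / ((H − f)·c).
N = 35² / ((2360 − 35) × 0.024) = 1225 / 55.80 ≈ 22.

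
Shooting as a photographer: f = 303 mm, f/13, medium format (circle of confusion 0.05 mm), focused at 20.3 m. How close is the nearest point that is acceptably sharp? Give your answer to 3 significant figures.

17.8 m

Hyperfocal distance H = f²/(N·c) + f = 303²/(13 × 0.05) + 303 = 91809/0.65 + 303 ≈ 141547.6 mm ≈ 141.5 m.
Near limit Dn = s·(H − f)/(H + s − 2f) = 20300 × (141547.6 − 303) / (141547.6 + 20300 − 2 × 303) = 20300 × 141244.6 / 161241.6 ≈ 17782 mm ≈ 17.8 m.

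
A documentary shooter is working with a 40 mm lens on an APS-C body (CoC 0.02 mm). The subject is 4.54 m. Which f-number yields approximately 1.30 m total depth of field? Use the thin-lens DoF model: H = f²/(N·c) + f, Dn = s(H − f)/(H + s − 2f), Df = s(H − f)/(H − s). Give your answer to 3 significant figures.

Write h = H − f = f²/(N·c). The thin-lens limits are Dn = s·h/(h + (s−f)) and Df = s·h/(h − (s−f)), so DoF = Df − Dn = 2·s·(s−f)·h / (h² − (s−f)²).
That is a quadratic in h: DoF·h² − 2·s·(s−f)·h − DoF·(s−f)² = 0 ⇒ h = (s−f)·(s + √(s² + DoF²)) / DoF = 4500 × (4540 + √(4540² + 1300²)) / 1300 = 4500 × (4540 + 4722.46) / 1300 ≈ 32062 mm.
Then N = f²/(c·h) = 40² / (0.02 × 32062) = 1600 / 641.25 ≈ 2.50.

f/2.50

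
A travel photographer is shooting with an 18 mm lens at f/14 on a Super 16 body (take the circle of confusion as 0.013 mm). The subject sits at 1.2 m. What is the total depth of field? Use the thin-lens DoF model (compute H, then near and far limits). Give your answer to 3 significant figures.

Hyperfocal distance H = f²/(N·c) + f = 18²/(14 × 0.013) + 18 = 324/0.182 + 18 ≈ 1798.2 mm ≈ 1.798 m.
Near limit Dn = s·(H − f)/(H + s − 2f) = 1200 × (1798.2 − 18) / (1798.2 + 1200 − 2 × 18) = 1200 × 1780.2 / 2962.2 ≈ 721.2 mm.
Far limit Df = s·(H − f)/(H − s) = 1200 × (1798.2 − 18) / (1798.2 − 1200) = 1200 × 1780.2 / 598.2 ≈ 3571.0 mm.
Depth of field = Df − Dn = 3571.0 − 721.2 ≈ 2849.8 mm ≈ 2.85 m.

2.85 m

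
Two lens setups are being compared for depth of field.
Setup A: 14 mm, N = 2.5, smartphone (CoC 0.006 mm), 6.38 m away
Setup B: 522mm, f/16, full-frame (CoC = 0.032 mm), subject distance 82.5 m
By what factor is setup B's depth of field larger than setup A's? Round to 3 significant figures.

Setup A: H = 14²/(2.5×0.006) + 14 ≈ 13080.7 mm; DoF = Df − Dn = 12441.3 − 4290.0 ≈ 8151.3 mm.
Setup B: H = 522²/(16×0.032) + 522 ≈ 532717.3 mm; DoF = Df − Dn = 97522 − 71488 ≈ 26034 mm.
Ratio = 26034 / 8151.3 ≈ 3.19.

3.19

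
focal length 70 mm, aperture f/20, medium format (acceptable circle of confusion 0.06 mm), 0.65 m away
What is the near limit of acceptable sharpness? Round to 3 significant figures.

0.569 m

Hyperfocal distance H = f²/(N·c) + f = 70²/(20 × 0.06) + 70 = 4900/1.2 + 70 ≈ 4153.3 mm ≈ 4.153 m.
Near limit Dn = s·(H − f)/(H + s − 2f) = 650 × (4153.3 − 70) / (4153.3 + 650 − 2 × 70) = 650 × 4083.3 / 4663.3 ≈ 569.16 mm ≈ 0.569 m.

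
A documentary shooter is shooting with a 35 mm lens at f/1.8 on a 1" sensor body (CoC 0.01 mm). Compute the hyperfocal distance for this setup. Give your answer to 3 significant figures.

Hyperfocal distance H = f²/(N·c) + f = 35²/(1.8 × 0.01) + 35 = 1225/0.018 + 35 ≈ 68090.6 mm ≈ 68.1 m.

68.1 m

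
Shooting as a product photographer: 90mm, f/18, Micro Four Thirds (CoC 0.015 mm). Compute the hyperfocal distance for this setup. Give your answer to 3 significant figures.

Hyperfocal distance H = f²/(N·c) + f = 90²/(18 × 0.015) + 90 = 8100/0.27 + 90 ≈ 30090.0 mm ≈ 30.1 m.

30.1 m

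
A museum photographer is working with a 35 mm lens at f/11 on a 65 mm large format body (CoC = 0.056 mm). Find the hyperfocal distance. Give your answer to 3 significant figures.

Hyperfocal distance H = f²/(N·c) + f = 35²/(11 × 0.056) + 35 = 1225/0.616 + 35 ≈ 2023.6 mm ≈ 2.02 m.

2.02 m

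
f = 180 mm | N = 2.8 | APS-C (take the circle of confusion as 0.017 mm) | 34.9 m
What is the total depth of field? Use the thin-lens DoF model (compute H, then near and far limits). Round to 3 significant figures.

3.57 m

Hyperfocal distance H = f²/(N·c) + f = 180²/(2.8 × 0.017) + 180 = 32400/0.0476 + 180 ≈ 680852.3 mm ≈ 680.9 m.
Near limit Dn = s·(H − f)/(H + s − 2f) = 34900 × (680852.3 − 180) / (680852.3 + 34900 − 2 × 180) = 34900 × 680672.3 / 715392.3 ≈ 33206.2 mm.
Far limit Df = s·(H − f)/(H − s) = 34900 × (680852.3 − 180) / (680852.3 − 34900) = 34900 × 680672.3 / 645952.3 ≈ 36775.9 mm.
Depth of field = Df − Dn = 36775.9 − 33206.2 ≈ 3569.7 mm ≈ 3.57 m.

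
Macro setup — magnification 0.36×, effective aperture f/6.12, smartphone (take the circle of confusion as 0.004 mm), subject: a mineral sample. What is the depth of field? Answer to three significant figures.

0.378 mm

At magnification m, DoF ≈ 2·N_eff·c/m² = 2 × 6.12 × 0.004 / 0.36² = 0.04896 / 0.1296 ≈ 0.378 mm.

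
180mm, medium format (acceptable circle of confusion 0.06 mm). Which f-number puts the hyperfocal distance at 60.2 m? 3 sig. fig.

f/9

Rearrange H = f²/(N·c) + f for N: N = f² / ((H − f)·c).
N = 180² / ((60200 − 180) × 0.06) = 32400 / 3601 ≈ 9.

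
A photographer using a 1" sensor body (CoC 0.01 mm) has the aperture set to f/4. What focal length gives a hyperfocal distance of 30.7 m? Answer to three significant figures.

From H = f²/(N·c) + f, with f ≪ H: f ≈ √(H·N·c) = √(30700 × 4 × 0.01) = √1228.0 ≈ 35.04 mm.
The +f correction barely moves this — solving exactly, f² + N·c·f − N·c·H = 0 ⇒ f = (−N·c + √((N·c)² + 4·N·c·H))/2 = (−0.04 + √4912.0)/2 ≈ 35.023 mm, so f ≈ 35.0 mm.

35.0 mm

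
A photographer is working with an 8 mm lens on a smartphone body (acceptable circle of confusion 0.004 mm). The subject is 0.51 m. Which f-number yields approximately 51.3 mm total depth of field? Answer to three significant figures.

f/1.60

Write h = H − f = f²/(N·c). The thin-lens limits are Dn = s·h/(h + (s−f)) and Df = s·h/(h − (s−f)), so DoF = Df − Dn = 2·s·(s−f)·h / (h² − (s−f)²).
That is a quadratic in h: DoF·h² − 2·s·(s−f)·h − DoF·(s−f)² = 0 ⇒ h = (s−f)·(s + √(s² + DoF²)) / DoF = 502 × (510 + √(510² + 51.3²)) / 51.3 = 502 × (510 + 512.574) / 51.3 ≈ 10006 mm.
Then N = f²/(c·h) = 8² / (0.004 × 10006) = 64 / 40.026 ≈ 1.60.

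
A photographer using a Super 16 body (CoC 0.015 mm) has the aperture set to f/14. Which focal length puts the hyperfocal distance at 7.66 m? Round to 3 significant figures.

40.0 mm

From H = f²/(N·c) + f, with f ≪ H: f ≈ √(H·N·c) = √(7660 × 14 × 0.015) = √1608.6 ≈ 40.11 mm.
Exact: f² + N·c·f − N·c·H = 0 ⇒ f = (−N·c + √((N·c)² + 4·N·c·H))/2 = (−0.21 + √6434.4)/2 ≈ 40.002 mm ≈ 40.0 mm.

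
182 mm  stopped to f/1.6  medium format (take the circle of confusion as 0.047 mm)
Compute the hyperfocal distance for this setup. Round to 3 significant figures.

Hyperfocal distance H = f²/(N·c) + f = 182²/(1.6 × 0.047) + 182 = 33124/0.0752 + 182 ≈ 440660.7 mm ≈ 441 m.

441 m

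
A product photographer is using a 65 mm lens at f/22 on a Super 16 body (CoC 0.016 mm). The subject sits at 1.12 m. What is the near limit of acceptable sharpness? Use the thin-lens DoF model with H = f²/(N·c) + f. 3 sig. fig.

1.03 m

Hyperfocal distance H = f²/(N·c) + f = 65²/(22 × 0.016) + 65 = 4225/0.352 + 65 ≈ 12067.8 mm ≈ 12.07 m.
Near limit Dn = s·(H − f)/(H + s − 2f) = 1120 × (12067.8 − 65) / (12067.8 + 1120 − 2 × 65) = 1120 × 12002.8 / 13057.8 ≈ 1029.5 mm ≈ 1.03 m.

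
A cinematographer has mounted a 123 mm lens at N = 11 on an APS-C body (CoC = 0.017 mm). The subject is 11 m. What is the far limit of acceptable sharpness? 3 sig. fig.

12.7 m

Hyperfocal distance H = f²/(N·c) + f = 123²/(11 × 0.017) + 123 = 15129/0.187 + 123 ≈ 81026.7 mm ≈ 81.03 m.
Far limit Df = s·(H − f)/(H − s) = 11000 × (81026.7 − 123) / (81026.7 − 11000) = 11000 × 80903.7 / 70026.7 ≈ 12709 mm ≈ 12.7 m.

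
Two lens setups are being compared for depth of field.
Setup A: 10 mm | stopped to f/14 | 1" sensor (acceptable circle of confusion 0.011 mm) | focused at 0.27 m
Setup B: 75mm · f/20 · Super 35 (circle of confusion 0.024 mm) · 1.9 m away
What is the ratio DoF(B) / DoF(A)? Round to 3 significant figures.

2.36

Setup A: H = 10²/(14×0.011) + 10 ≈ 659.4 mm; DoF = Df − Dn = 450.30 − 192.80 ≈ 257.50 mm.
Setup B: H = 75²/(20×0.024) + 75 ≈ 11793.8 mm; DoF = Df − Dn = 2250.47 − 1643.98 ≈ 606.49 mm.
Ratio = 606.49 / 257.50 ≈ 2.36.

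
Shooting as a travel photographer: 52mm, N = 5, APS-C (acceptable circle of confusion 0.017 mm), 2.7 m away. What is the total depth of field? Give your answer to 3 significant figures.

Hyperfocal distance H = f²/(N·c) + f = 52²/(5 × 0.017) + 52 = 2704/0.085 + 52 ≈ 31863.8 mm ≈ 31.86 m.
Near limit Dn = s·(H − f)/(H + s − 2f) = 2700 × (31863.8 − 52) / (31863.8 + 2700 − 2 × 52) = 2700 × 31811.8 / 34459.8 ≈ 2492.52 mm.
Far limit Df = s·(H − f)/(H − s) = 2700 × (31863.8 − 52) / (31863.8 − 2700) = 2700 × 31811.8 / 29163.8 ≈ 2945.15 mm.
Depth of field = Df − Dn = 2945.15 − 2492.52 ≈ 452.63 mm.

453 mm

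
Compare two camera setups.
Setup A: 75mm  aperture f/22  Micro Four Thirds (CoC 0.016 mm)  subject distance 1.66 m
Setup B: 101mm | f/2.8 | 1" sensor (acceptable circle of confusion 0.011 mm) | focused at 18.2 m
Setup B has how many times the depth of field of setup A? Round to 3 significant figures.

Setup A: H = 75²/(22×0.016) + 75 ≈ 16055.1 mm; DoF = Df − Dn = 1842.78 − 1510.21 ≈ 332.57 mm.
Setup B: H = 101²/(2.8×0.011) + 101 ≈ 331302.3 mm; DoF = Df − Dn = 19252.1 − 17257.0 ≈ 1995.1 mm.
Ratio = 1995.1 / 332.57 ≈ 6.00.

6.00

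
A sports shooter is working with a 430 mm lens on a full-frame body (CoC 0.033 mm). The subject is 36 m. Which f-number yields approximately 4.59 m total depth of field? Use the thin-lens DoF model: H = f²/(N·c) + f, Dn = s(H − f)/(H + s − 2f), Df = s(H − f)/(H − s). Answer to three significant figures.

f/10

Write h = H − f = f²/(N·c). The thin-lens limits are Dn = s·h/(h + (s−f)) and Df = s·h/(h − (s−f)), so DoF = Df − Dn = 2·s·(s−f)·h / (h² − (s−f)²).
That is a quadratic in h: DoF·h² − 2·s·(s−f)·h − DoF·(s−f)² = 0 ⇒ h = (s−f)·(s + √(s² + DoF²)) / DoF = 35570 × (36000 + √(36000² + 4590²)) / 4590 = 35570 × (36000 + 36291.4) / 4590 ≈ 560219 mm.
Then N = f²/(c·h) = 430² / (0.033 × 560219) = 184900 / 18487 ≈ 10.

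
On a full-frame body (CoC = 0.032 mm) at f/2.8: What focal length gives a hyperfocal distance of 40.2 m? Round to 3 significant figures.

From H = f²/(N·c) + f, with f ≪ H: f ≈ √(H·N·c) = √(40200 × 2.8 × 0.032) = √3601.9 ≈ 60.02 mm.
The +f correction barely moves this — solving exactly, f² + N·c·f − N·c·H = 0 ⇒ f = (−N·c + √((N·c)² + 4·N·c·H))/2 = (−0.0896 + √14408)/2 ≈ 59.971 mm, so f ≈ 60.0 mm.

60.0 mm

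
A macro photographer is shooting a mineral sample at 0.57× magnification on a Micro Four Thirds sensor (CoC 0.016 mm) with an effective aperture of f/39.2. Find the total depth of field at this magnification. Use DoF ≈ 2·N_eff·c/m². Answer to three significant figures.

At magnification m, DoF ≈ 2·N_eff·c/m² = 2 × 39.2 × 0.016 / 0.57² = 1.254 / 0.3249 ≈ 3.86 mm.

3.86 mm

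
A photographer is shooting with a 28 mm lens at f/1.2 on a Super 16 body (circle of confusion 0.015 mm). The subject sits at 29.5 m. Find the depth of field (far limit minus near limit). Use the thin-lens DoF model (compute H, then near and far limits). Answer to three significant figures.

73.6 m

Hyperfocal distance H = f²/(N·c) + f = 28²/(1.2 × 0.015) + 28 = 784/0.018 + 28 ≈ 43583.6 mm ≈ 43.58 m.
Near limit Dn = s·(H − f)/(H + s − 2f) = 29500 × (43583.6 − 28) / (43583.6 + 29500 − 2 × 28) = 29500 × 43555.6 / 73027.6 ≈ 17595 mm.
Far limit Df = s·(H − f)/(H − s) = 29500 × (43583.6 − 28) / (43583.6 − 29500) = 29500 × 43555.6 / 14083.6 ≈ 91233 mm.
Depth of field = Df − Dn = 91233 − 17595 ≈ 73638 mm ≈ 73.6 m.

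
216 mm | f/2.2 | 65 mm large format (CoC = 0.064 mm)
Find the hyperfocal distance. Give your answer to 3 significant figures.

Hyperfocal distance H = f²/(N·c) + f = 216²/(2.2 × 0.064) + 216 = 46656/0.1408 + 216 ≈ 331579.6 mm ≈ 332 m.

332 m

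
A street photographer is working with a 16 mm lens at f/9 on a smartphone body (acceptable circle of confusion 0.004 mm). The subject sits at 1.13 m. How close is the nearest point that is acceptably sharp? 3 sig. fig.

Hyperfocal distance H = f²/(N·c) + f = 16²/(9 × 0.004) + 16 = 256/0.036 + 16 ≈ 7127.1 mm ≈ 7.127 m.
Near limit Dn = s·(H − f)/(H + s − 2f) = 1130 × (7127.1 − 16) / (7127.1 + 1130 − 2 × 16) = 1130 × 7111.1 / 8225.1 ≈ 976.95 mm ≈ 0.977 m.

0.977 m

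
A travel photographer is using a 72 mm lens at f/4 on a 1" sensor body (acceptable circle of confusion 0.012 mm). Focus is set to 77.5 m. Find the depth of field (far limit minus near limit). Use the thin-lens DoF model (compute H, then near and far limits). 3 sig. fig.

Hyperfocal distance H = f²/(N·c) + f = 72²/(4 × 0.012) + 72 = 5184/0.048 + 72 ≈ 108072.0 mm ≈ 108.1 m.
Near limit Dn = s·(H − f)/(H + s − 2f) = 77500 × (108072.0 − 72) / (108072.0 + 77500 − 2 × 72) = 77500 × 108000.0 / 185428.0 ≈ 45139 mm.
Far limit Df = s·(H − f)/(H − s) = 77500 × (108072.0 − 72) / (108072.0 − 77500) = 77500 × 108000.0 / 30572.0 ≈ 273780 mm.
Depth of field = Df − Dn = 273780 − 45139 ≈ 228641 mm ≈ 229 m.

229 m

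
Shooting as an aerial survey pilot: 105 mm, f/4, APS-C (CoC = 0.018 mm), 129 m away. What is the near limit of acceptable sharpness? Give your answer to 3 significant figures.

70.0 m

Hyperfocal distance H = f²/(N·c) + f = 105²/(4 × 0.018) + 105 = 11025/0.072 + 105 ≈ 153230.0 mm ≈ 153.2 m.
Near limit Dn = s·(H − f)/(H + s − 2f) = 129000 × (153230.0 − 105) / (153230.0 + 129000 − 2 × 105) = 129000 × 153125.0 / 282020.0 ≈ 70042 mm ≈ 70.0 m.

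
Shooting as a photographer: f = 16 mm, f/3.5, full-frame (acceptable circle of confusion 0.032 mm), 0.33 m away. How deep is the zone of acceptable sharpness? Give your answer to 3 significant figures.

92.4 mm

Hyperfocal distance H = f²/(N·c) + f = 16²/(3.5 × 0.032) + 16 = 256/0.112 + 16 ≈ 2301.7 mm ≈ 2.302 m.
Near limit Dn = s·(H − f)/(H + s − 2f) = 330 × (2301.7 − 16) / (2301.7 + 330 − 2 × 16) = 330 × 2285.7 / 2599.7 ≈ 290.142 mm.
Far limit Df = s·(H − f)/(H − s) = 330 × (2301.7 − 16) / (2301.7 − 330) = 330 × 2285.7 / 1971.7 ≈ 382.553 mm.
Depth of field = Df − Dn = 382.553 − 290.142 ≈ 92.411 mm.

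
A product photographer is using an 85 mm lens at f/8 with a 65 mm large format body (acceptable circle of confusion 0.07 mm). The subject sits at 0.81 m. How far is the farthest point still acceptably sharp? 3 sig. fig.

0.858 m

Hyperfocal distance H = f²/(N·c) + f = 85²/(8 × 0.07) + 85 = 7225/0.56 + 85 ≈ 12986.8 mm ≈ 12.99 m.
Far limit Df = s·(H − f)/(H − s) = 810 × (12986.8 − 85) / (12986.8 − 810) = 810 × 12901.8 / 12176.8 ≈ 858.23 mm ≈ 0.858 m.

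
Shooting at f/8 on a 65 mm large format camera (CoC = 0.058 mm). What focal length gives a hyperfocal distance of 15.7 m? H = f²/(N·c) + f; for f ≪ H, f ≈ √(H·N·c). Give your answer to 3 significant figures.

From H = f²/(N·c) + f, with f ≪ H: f ≈ √(H·N·c) = √(15700 × 8 × 0.058) = √7284.8 ≈ 85.35 mm.
Exact: f² + N·c·f − N·c·H = 0 ⇒ f = (−N·c + √((N·c)² + 4·N·c·H))/2 = (−0.464 + √29139)/2 ≈ 85.119 mm ≈ 85.1 mm.

85.1 mm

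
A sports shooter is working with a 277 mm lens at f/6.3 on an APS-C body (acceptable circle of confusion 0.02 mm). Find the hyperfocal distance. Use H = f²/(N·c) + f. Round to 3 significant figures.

Hyperfocal distance H = f²/(N·c) + f = 277²/(6.3 × 0.02) + 277 = 76729/0.126 + 277 ≈ 609237.3 mm ≈ 609 m.

609 m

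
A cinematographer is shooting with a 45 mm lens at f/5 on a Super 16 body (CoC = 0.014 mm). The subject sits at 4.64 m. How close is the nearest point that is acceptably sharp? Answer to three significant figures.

Hyperfocal distance H = f²/(N·c) + f = 45²/(5 × 0.014) + 45 = 2025/0.07 + 45 ≈ 28973.6 mm ≈ 28.97 m.
Near limit Dn = s·(H − f)/(H + s − 2f) = 4640 × (28973.6 − 45) / (28973.6 + 4640 − 2 × 45) = 4640 × 28928.6 / 33523.6 ≈ 4004.0 mm ≈ 4.00 m.

4.00 m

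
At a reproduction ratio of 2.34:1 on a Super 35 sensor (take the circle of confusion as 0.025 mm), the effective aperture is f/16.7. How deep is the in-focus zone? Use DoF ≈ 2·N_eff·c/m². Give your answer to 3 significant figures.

At magnification m, DoF ≈ 2·N_eff·c/m² = 2 × 16.7 × 0.025 / 2.34² = 0.835 / 5.476 ≈ 0.152 mm.

0.152 mm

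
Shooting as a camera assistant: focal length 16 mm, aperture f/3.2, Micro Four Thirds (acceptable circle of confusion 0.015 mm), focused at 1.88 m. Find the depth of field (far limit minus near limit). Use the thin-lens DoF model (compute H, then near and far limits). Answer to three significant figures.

Hyperfocal distance H = f²/(N·c) + f = 16²/(3.2 × 0.015) + 16 = 256/0.048 + 16 ≈ 5349.3 mm ≈ 5.349 m.
Near limit Dn = s·(H − f)/(H + s − 2f) = 1880 × (5349.3 − 16) / (5349.3 + 1880 − 2 × 16) = 1880 × 5333.3 / 7197.3 ≈ 1393.1 mm.
Far limit Df = s·(H − f)/(H − s) = 1880 × (5349.3 − 16) / (5349.3 − 1880) = 1880 × 5333.3 / 3469.3 ≈ 2890.1 mm.
Depth of field = Df − Dn = 2890.1 − 1393.1 ≈ 1497.0 mm ≈ 1.50 m.

1.50 m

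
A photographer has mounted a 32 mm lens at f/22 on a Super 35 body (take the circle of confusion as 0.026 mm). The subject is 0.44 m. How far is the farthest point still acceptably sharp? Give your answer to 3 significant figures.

Hyperfocal distance H = f²/(N·c) + f = 32²/(22 × 0.026) + 32 = 1024/0.572 + 32 ≈ 1822.2 mm ≈ 1.822 m.
Far limit Df = s·(H − f)/(H − s) = 440 × (1822.2 − 32) / (1822.2 − 440) = 440 × 1790.2 / 1382.2 ≈ 569.88 mm ≈ 0.570 m.

0.570 m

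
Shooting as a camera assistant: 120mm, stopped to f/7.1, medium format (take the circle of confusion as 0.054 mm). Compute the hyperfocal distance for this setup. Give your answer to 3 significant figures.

Hyperfocal distance H = f²/(N·c) + f = 120²/(7.1 × 0.054) + 120 = 14400/0.3834 + 120 ≈ 37678.7 mm ≈ 37.7 m.

37.7 m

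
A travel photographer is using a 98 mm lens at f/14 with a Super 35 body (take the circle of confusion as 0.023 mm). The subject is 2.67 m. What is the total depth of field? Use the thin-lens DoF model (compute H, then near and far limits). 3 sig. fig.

464 mm

Hyperfocal distance H = f²/(N·c) + f = 98²/(14 × 0.023) + 98 = 9604/0.322 + 98 ≈ 29924.1 mm ≈ 29.92 m.
Near limit Dn = s·(H − f)/(H + s − 2f) = 2670 × (29924.1 − 98) / (29924.1 + 2670 − 2 × 98) = 2670 × 29826.1 / 32398.1 ≈ 2458.04 mm.
Far limit Df = s·(H − f)/(H − s) = 2670 × (29924.1 − 98) / (29924.1 − 2670) = 2670 × 29826.1 / 27254.1 ≈ 2921.97 mm.
Depth of field = Df − Dn = 2921.97 − 2458.04 ≈ 463.93 mm.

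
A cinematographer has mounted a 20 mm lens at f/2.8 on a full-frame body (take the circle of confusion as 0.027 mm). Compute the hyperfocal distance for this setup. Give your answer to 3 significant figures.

Hyperfocal distance H = f²/(N·c) + f = 20²/(2.8 × 0.027) + 20 = 400/0.0756 + 20 ≈ 5311.0 mm ≈ 5.31 m.

5.31 m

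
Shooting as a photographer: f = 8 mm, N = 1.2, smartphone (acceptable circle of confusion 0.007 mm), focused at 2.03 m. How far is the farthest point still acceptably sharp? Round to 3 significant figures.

2.76 m

Hyperfocal distance H = f²/(N·c) + f = 8²/(1.2 × 0.007) + 8 = 64/0.0084 + 8 ≈ 7627.0 mm ≈ 7.627 m.
Far limit Df = s·(H − f)/(H − s) = 2030 × (7627.0 − 8) / (7627.0 − 2030) = 2030 × 7619.0 / 5597.0 ≈ 2763.4 mm ≈ 2.76 m.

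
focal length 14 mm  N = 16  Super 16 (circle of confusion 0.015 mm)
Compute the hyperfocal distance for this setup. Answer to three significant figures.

Hyperfocal distance H = f²/(N·c) + f = 14²/(16 × 0.015) + 14 = 196/0.24 + 14 ≈ 830.7 mm ≈ 0.831 m.

0.831 m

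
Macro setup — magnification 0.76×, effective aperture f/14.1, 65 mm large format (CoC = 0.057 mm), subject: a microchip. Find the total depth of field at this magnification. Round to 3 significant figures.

At magnification m, DoF ≈ 2·N_eff·c/m² = 2 × 14.1 × 0.057 / 0.76² = 1.607 / 0.5776 ≈ 2.78 mm.

2.78 mm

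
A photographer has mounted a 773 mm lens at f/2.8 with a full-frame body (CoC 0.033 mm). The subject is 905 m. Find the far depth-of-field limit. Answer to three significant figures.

1050 m

Hyperfocal distance H = f²/(N·c) + f = 773²/(2.8 × 0.033) + 773 = 597529/0.0924 + 773 ≈ 6467537.1 mm ≈ 6468 m.
Far limit Df = s·(H − f)/(H − s) = 905000 × (6467537.1 − 773) / (6467537.1 − 905000) = 905000 × 6466764.1 / 5562537.1 ≈ 1052114 mm ≈ 1050 m.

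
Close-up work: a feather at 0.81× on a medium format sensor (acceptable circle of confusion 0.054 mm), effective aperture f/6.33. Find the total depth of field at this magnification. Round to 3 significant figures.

1.04 mm

At magnification m, DoF ≈ 2·N_eff·c/m² = 2 × 6.33 × 0.054 / 0.81² = 0.6836 / 0.6561 ≈ 1.04 mm.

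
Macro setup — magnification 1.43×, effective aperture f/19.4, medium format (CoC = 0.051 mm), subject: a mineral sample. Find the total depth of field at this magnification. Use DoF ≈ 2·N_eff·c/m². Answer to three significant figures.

At magnification m, DoF ≈ 2·N_eff·c/m² = 2 × 19.4 × 0.051 / 1.43² = 1.979 / 2.045 ≈ 0.968 mm.

0.968 mm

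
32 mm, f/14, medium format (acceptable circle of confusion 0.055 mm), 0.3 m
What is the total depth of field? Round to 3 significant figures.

Hyperfocal distance H = f²/(N·c) + f = 32²/(14 × 0.055) + 32 = 1024/0.77 + 32 ≈ 1361.9 mm ≈ 1.362 m.
Near limit Dn = s·(H − f)/(H + s − 2f) = 300 × (1361.9 − 32) / (1361.9 + 300 − 2 × 32) = 300 × 1329.9 / 1597.9 ≈ 249.68 mm.
Far limit Df = s·(H − f)/(H − s) = 300 × (1361.9 − 32) / (1361.9 − 300) = 300 × 1329.9 / 1061.9 ≈ 375.72 mm.
Depth of field = Df − Dn = 375.72 − 249.68 ≈ 126.04 mm.

126 mm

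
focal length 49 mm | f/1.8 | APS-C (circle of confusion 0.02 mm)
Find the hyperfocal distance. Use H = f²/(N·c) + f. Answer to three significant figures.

66.7 m

Hyperfocal distance H = f²/(N·c) + f = 49²/(1.8 × 0.02) + 49 = 2401/0.036 + 49 ≈ 66743.4 mm ≈ 66.7 m.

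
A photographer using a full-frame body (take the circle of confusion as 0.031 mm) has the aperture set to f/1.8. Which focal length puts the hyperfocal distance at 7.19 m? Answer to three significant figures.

From H = f²/(N·c) + f, with f ≪ H: f ≈ √(H·N·c) = √(7190 × 1.8 × 0.031) = √401.20 ≈ 20.03 mm.
The +f correction barely moves this — solving exactly, f² + N·c·f − N·c·H = 0 ⇒ f = (−N·c + √((N·c)² + 4·N·c·H))/2 = (−0.0558 + √1604.8)/2 ≈ 20.002 mm, so f ≈ 20.0 mm.

20.0 mm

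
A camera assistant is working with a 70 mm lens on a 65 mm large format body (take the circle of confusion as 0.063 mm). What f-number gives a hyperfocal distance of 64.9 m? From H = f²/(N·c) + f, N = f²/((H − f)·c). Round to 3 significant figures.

Rearrange H = f²/(N·c) + f for N: N = f² / ((H − f)·c).
N = 70² / ((64900 − 70) × 0.063) = 4900 / 4084 ≈ 1.20.

f/1.20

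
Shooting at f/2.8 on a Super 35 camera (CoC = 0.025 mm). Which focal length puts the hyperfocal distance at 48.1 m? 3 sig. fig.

From H = f²/(N·c) + f, with f ≪ H: f ≈ √(H·N·c) = √(48100 × 2.8 × 0.025) = √3367.0 ≈ 58.03 mm.
The +f correction barely moves this — solving exactly, f² + N·c·f − N·c·H = 0 ⇒ f = (−N·c + √((N·c)² + 4·N·c·H))/2 = (−0.07 + √13468)/2 ≈ 57.991 mm, so f ≈ 58.0 mm.

58.0 mm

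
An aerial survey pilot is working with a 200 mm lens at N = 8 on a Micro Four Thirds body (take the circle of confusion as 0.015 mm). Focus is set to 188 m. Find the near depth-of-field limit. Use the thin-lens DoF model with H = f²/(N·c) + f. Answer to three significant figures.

120 m

Hyperfocal distance H = f²/(N·c) + f = 200²/(8 × 0.015) + 200 = 40000/0.12 + 200 ≈ 333533.3 mm ≈ 333.5 m.
Near limit Dn = s·(H − f)/(H + s − 2f) = 188000 × (333533.3 − 200) / (333533.3 + 188000 − 2 × 200) = 188000 × 333333.3 / 521133.3 ≈ 120251 mm ≈ 120 m.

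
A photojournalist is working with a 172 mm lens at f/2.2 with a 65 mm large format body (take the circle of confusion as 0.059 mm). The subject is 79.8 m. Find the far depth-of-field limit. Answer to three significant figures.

123 m

Hyperfocal distance H = f²/(N·c) + f = 172²/(2.2 × 0.059) + 172 = 29584/0.1298 + 172 ≈ 228091.9 mm ≈ 228.1 m.
Far limit Df = s·(H − f)/(H − s) = 79800 × (228091.9 − 172) / (228091.9 − 79800) = 79800 × 227919.9 / 148291.9 ≈ 122650 mm ≈ 123 m.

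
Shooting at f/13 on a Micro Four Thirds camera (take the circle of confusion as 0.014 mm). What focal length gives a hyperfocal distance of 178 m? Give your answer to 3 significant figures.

From H = f²/(N·c) + f, with f ≪ H: f ≈ √(H·N·c) = √(178000 × 13 × 0.014) = √32396 ≈ 180.0 mm.
The +f correction barely moves this — solving exactly, f² + N·c·f − N·c·H = 0 ⇒ f = (−N·c + √((N·c)² + 4·N·c·H))/2 = (−0.182 + √129584)/2 ≈ 179.90 mm, so f ≈ 180 mm.

180 mm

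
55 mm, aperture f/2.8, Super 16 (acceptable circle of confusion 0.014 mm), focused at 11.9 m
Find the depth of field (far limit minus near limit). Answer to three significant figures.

3.74 m

Hyperfocal distance H = f²/(N·c) + f = 55²/(2.8 × 0.014) + 55 = 3025/0.0392 + 55 ≈ 77223.4 mm ≈ 77.22 m.
Near limit Dn = s·(H − f)/(H + s − 2f) = 11900 × (77223.4 − 55) / (77223.4 + 11900 − 2 × 55) = 11900 × 77168.4 / 89013.4 ≈ 10316.5 mm.
Far limit Df = s·(H − f)/(H − s) = 11900 × (77223.4 − 55) / (77223.4 − 11900) = 11900 × 77168.4 / 65323.4 ≈ 14057.8 mm.
Depth of field = Df − Dn = 14057.8 − 10316.5 ≈ 3741.3 mm ≈ 3.74 m.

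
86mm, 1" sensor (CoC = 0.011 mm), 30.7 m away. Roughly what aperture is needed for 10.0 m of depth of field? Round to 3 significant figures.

f/3.49

Write h = H − f = f²/(N·c). The thin-lens limits are Dn = s·h/(h + (s−f)) and Df = s·h/(h − (s−f)), so DoF = Df − Dn = 2·s·(s−f)·h / (h² − (s−f)²).
That is a quadratic in h: DoF·h² − 2·s·(s−f)·h − DoF·(s−f)² = 0 ⇒ h = (s−f)·(s + √(s² + DoF²)) / DoF = 30614 × (30700 + √(30700² + 10000²)) / 10000 = 30614 × (30700 + 32287.6) / 10000 ≈ 192830 mm.
Then N = f²/(c·h) = 86² / (0.011 × 192830) = 7396 / 2121.1 ≈ 3.49.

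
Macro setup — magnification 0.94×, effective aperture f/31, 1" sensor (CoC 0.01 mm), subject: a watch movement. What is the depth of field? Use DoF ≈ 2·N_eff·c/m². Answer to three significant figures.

0.702 mm

At magnification m, DoF ≈ 2·N_eff·c/m² = 2 × 31 × 0.01 / 0.94² = 0.62 / 0.8836 ≈ 0.702 mm.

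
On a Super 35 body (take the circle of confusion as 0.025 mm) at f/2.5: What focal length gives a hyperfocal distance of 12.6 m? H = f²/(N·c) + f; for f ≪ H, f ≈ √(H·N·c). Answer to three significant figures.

28.0 mm

From H = f²/(N·c) + f, with f ≪ H: f ≈ √(H·N·c) = √(12600 × 2.5 × 0.025) = √787.50 ≈ 28.06 mm.
Exact: f² + N·c·f − N·c·H = 0 ⇒ f = (−N·c + √((N·c)² + 4·N·c·H))/2 = (−0.0625 + √3150.0)/2 ≈ 28.031 mm ≈ 28.0 mm.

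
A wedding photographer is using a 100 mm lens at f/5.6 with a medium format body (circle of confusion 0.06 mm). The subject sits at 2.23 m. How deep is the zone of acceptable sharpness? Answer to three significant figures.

321 mm

Hyperfocal distance H = f²/(N·c) + f = 100²/(5.6 × 0.06) + 100 = 10000/0.336 + 100 ≈ 29861.9 mm ≈ 29.86 m.
Near limit Dn = s·(H − f)/(H + s − 2f) = 2230 × (29861.9 − 100) / (29861.9 + 2230 − 2 × 100) = 2230 × 29761.9 / 31891.9 ≈ 2081.06 mm.
Far limit Df = s·(H − f)/(H − s) = 2230 × (29861.9 − 100) / (29861.9 − 2230) = 2230 × 29761.9 / 27631.9 ≈ 2401.90 mm.
Depth of field = Df − Dn = 2401.90 − 2081.06 ≈ 320.84 mm.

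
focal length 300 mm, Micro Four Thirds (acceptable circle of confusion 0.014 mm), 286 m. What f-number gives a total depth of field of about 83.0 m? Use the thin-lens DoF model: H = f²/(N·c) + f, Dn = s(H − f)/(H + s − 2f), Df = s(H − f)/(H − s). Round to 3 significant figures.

Write h = H − f = f²/(N·c). The thin-lens limits are Dn = s·h/(h + (s−f)) and Df = s·h/(h − (s−f)), so DoF = Df − Dn = 2·s·(s−f)·h / (h² − (s−f)²).
That is a quadratic in h: DoF·h² − 2·s·(s−f)·h − DoF·(s−f)² = 0 ⇒ h = (s−f)·(s + √(s² + DoF²)) / DoF = 285700 × (286000 + √(286000² + 83000²)) / 83000 = 285700 × (286000 + 297800) / 83000 ≈ 2009539 mm.
Then N = f²/(c·h) = 300² / (0.014 × 2009539) = 90000 / 28134 ≈ 3.20.

f/3.20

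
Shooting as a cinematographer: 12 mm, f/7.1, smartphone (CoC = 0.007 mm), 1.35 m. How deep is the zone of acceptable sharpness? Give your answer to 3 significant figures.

Hyperfocal distance H = f²/(N·c) + f = 12²/(7.1 × 0.007) + 12 = 144/0.0497 + 12 ≈ 2909.4 mm ≈ 2.909 m.
Near limit Dn = s·(H − f)/(H + s − 2f) = 1350 × (2909.4 − 12) / (2909.4 + 1350 − 2 × 12) = 1350 × 2897.4 / 4235.4 ≈ 923.5 mm.
Far limit Df = s·(H − f)/(H − s) = 1350 × (2909.4 − 12) / (2909.4 − 1350) = 1350 × 2897.4 / 1559.4 ≈ 2508.3 mm.
Depth of field = Df − Dn = 2508.3 − 923.5 ≈ 1584.8 mm ≈ 1.58 m.

1.58 m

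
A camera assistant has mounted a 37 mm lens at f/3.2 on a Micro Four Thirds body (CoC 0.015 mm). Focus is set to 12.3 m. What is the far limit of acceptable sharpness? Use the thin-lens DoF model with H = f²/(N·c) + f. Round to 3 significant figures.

21.6 m

Hyperfocal distance H = f²/(N·c) + f = 37²/(3.2 × 0.015) + 37 = 1369/0.048 + 37 ≈ 28557.8 mm ≈ 28.56 m.
Far limit Df = s·(H − f)/(H − s) = 12300 × (28557.8 − 37) / (28557.8 − 12300) = 12300 × 28520.8 / 16257.8 ≈ 21578 mm ≈ 21.6 m.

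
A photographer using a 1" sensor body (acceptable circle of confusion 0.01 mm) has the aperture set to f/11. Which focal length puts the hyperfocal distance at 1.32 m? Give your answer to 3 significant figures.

From H = f²/(N·c) + f, with f ≪ H: f ≈ √(H·N·c) = √(1320 × 11 × 0.01) = √145.20 ≈ 12.05 mm.
Exact: f² + N·c·f − N·c·H = 0 ⇒ f = (−N·c + √((N·c)² + 4·N·c·H))/2 = (−0.11 + √580.81)/2 ≈ 11.995 mm ≈ 12.0 mm.

12.0 mm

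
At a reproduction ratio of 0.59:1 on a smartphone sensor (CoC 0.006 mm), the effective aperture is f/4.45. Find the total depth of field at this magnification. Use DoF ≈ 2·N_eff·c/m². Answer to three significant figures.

0.153 mm

At magnification m, DoF ≈ 2·N_eff·c/m² = 2 × 4.45 × 0.006 / 0.59² = 0.0534 / 0.3481 ≈ 0.153 mm.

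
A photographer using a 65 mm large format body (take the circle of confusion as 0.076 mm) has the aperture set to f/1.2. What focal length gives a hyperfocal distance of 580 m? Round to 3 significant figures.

230 mm

From H = f²/(N·c) + f, with f ≪ H: f ≈ √(H·N·c) = √(580000 × 1.2 × 0.076) = √52896 ≈ 230.0 mm.
The +f correction barely moves this — solving exactly, f² + N·c·f − N·c·H = 0 ⇒ f = (−N·c + √((N·c)² + 4·N·c·H))/2 = (−0.0912 + √211584)/2 ≈ 229.95 mm, so f ≈ 230 mm.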